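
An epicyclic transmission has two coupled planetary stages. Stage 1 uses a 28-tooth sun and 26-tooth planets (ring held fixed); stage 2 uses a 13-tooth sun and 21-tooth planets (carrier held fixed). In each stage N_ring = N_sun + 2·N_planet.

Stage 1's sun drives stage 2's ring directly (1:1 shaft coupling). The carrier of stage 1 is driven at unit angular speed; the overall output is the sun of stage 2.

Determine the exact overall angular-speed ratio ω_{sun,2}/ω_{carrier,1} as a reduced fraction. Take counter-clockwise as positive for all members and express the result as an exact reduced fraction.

Stage 1: N_ring = 28 + 2·26 = 80
Stage 1: 28(ω_s−ω_c) = −80(ω_r−ω_c),  ω_r=0, ω_c=1
Stage 1: ω_s = 1 − (80/28)(0−1) = 27/7
  ⇒ ω_s¹/ω_c¹ = 27/7
Stage 2: N_ring = 13 + 2·21 = 55
Stage 2: 13(ω_s−ω_c) = −55(ω_r−ω_c),  ω_c=0, ω_r=1
Stage 2: ω_s = 0 − (55/13)(1−0) = -55/13
  ⇒ ω_s²/ω_r² = -55/13
Coupling ω_r² = ω_s¹ ⇒ overall = 27/7 × -55/13 = -1485/91

-1485/91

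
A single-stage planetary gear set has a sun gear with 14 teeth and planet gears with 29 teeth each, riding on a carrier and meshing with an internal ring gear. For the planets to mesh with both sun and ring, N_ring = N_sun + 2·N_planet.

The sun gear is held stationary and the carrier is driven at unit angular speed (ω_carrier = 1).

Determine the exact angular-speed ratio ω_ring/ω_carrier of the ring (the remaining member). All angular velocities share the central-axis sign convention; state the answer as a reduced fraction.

43/36

N_ring = 14 + 2·29 = 72
14(ω_s−ω_c) = −72(ω_r−ω_c),  ω_s=0, ω_c=1
ω_r = 1 − (14/72)(0−1) = 43/36
ω_r/ω_c = 43/36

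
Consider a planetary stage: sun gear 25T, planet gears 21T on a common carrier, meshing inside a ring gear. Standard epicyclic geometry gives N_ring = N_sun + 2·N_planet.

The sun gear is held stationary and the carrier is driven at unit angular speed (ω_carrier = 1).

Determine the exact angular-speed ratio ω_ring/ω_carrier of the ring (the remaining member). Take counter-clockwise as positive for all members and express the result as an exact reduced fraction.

N_ring = 25 + 2·21 = 67
25(ω_s−ω_c) = −67(ω_r−ω_c),  ω_s=0, ω_c=1
ω_r = 1 − (25/67)(0−1) = 92/67
ω_r/ω_c = 92/67

92/67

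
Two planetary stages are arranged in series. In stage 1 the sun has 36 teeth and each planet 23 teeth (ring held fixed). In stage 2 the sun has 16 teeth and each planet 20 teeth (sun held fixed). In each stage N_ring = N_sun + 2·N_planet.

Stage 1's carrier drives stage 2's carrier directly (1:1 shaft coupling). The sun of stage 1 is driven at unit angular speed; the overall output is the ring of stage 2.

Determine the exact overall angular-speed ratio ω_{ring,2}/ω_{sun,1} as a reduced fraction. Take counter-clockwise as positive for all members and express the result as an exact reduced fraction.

162/413

Stage 1: N_ring = 36 + 2·23 = 82
Stage 1: 36(ω_s−ω_c) = −82(ω_r−ω_c),  ω_r=0, ω_s=1
Stage 1: 36(1−ω_c) = −82(0−ω_c)  ⇒  118ω_c = 36  ⇒  ω_c = 18/59
  ⇒ ω_c¹/ω_s¹ = 18/59
Stage 2: N_ring = 16 + 2·20 = 56
Stage 2: 16(ω_s−ω_c) = −56(ω_r−ω_c),  ω_s=0, ω_c=1
Stage 2: ω_r = 1 − (16/56)(0−1) = 9/7
  ⇒ ω_r²/ω_c² = 9/7
Coupling ω_c² = ω_c¹ ⇒ overall = 18/59 × 9/7 = 162/413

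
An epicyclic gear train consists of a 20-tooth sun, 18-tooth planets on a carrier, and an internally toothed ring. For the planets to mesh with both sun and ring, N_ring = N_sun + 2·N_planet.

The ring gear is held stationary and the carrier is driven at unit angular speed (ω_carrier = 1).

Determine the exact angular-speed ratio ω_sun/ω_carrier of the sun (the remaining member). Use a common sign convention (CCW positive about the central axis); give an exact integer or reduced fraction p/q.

19/5

N_ring = 20 + 2·18 = 56
20(ω_s−ω_c) = −56(ω_r−ω_c),  ω_r=0, ω_c=1
ω_s = 1 − (56/20)(0−1) = 19/5
ω_s/ω_c = 19/5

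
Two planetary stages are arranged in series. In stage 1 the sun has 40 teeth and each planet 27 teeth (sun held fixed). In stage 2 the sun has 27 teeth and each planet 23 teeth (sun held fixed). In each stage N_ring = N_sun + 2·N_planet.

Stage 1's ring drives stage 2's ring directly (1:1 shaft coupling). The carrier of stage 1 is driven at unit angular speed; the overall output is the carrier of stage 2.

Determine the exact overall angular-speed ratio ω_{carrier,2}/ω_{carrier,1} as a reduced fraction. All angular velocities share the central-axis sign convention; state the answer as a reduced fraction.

Stage 1: N_ring = 40 + 2·27 = 94
Stage 1: 40(ω_s−ω_c) = −94(ω_r−ω_c),  ω_s=0, ω_c=1
Stage 1: ω_r = 1 − (40/94)(0−1) = 67/47
  ⇒ ω_r¹/ω_c¹ = 67/47
Stage 2: N_ring = 27 + 2·23 = 73
Stage 2: 27(ω_s−ω_c) = −73(ω_r−ω_c),  ω_s=0, ω_r=1
Stage 2: 27(0−ω_c) = −73(1−ω_c)  ⇒  100ω_c = 73  ⇒  ω_c = 73/100
  ⇒ ω_c²/ω_r² = 73/100
Coupling ω_r² = ω_r¹ ⇒ overall = 67/47 × 73/100 = 4891/4700

4891/4700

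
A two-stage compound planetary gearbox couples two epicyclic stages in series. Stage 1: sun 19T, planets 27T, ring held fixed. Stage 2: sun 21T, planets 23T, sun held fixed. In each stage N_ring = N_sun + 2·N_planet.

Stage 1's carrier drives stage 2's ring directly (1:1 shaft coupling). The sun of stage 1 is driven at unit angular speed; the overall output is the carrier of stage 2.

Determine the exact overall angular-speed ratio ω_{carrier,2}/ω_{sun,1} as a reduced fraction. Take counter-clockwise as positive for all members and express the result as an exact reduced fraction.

Stage 1: N_ring = 19 + 2·27 = 73
Stage 1: 19(ω_s−ω_c) = −73(ω_r−ω_c),  ω_r=0, ω_s=1
Stage 1: 19(1−ω_c) = −73(0−ω_c)  ⇒  92ω_c = 19  ⇒  ω_c = 19/92
  ⇒ ω_c¹/ω_s¹ = 19/92
Stage 2: N_ring = 21 + 2·23 = 67
Stage 2: 21(ω_s−ω_c) = −67(ω_r−ω_c),  ω_s=0, ω_r=1
Stage 2: 21(0−ω_c) = −67(1−ω_c)  ⇒  88ω_c = 67  ⇒  ω_c = 67/88
  ⇒ ω_c²/ω_r² = 67/88
Coupling ω_r² = ω_c¹ ⇒ overall = 19/92 × 67/88 = 1273/8096

1273/8096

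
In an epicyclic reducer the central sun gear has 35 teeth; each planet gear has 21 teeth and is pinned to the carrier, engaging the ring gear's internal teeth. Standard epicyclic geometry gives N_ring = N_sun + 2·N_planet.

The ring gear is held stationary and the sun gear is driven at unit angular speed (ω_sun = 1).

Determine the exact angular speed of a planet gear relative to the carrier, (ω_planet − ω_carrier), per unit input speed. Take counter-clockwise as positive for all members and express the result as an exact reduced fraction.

-55/48

N_ring = 35 + 2·21 = 77
35(ω_s−ω_c) = −77(ω_r−ω_c),  ω_r=0, ω_s=1
35(1−ω_c) = −77(0−ω_c)  ⇒  112ω_c = 35  ⇒  ω_c = 5/16
sun–planet: 35·(1−5/16) = −21·(ω_p−ω_c)  ⇒  ω_p−ω_c = −(35/21)·(11/16) = -55/48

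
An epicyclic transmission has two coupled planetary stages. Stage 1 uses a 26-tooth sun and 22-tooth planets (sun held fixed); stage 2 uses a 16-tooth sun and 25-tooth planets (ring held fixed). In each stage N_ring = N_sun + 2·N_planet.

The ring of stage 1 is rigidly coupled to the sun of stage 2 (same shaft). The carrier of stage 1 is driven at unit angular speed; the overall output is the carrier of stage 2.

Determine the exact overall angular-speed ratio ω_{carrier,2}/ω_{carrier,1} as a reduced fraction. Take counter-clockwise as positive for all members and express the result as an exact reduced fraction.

Stage 1: N_ring = 26 + 2·22 = 70
Stage 1: 26(ω_s−ω_c) = −70(ω_r−ω_c),  ω_s=0, ω_c=1
Stage 1: ω_r = 1 − (26/70)(0−1) = 48/35
  ⇒ ω_r¹/ω_c¹ = 48/35
Stage 2: N_ring = 16 + 2·25 = 66
Stage 2: 16(ω_s−ω_c) = −66(ω_r−ω_c),  ω_r=0, ω_s=1
Stage 2: 16(1−ω_c) = −66(0−ω_c)  ⇒  82ω_c = 16  ⇒  ω_c = 8/41
  ⇒ ω_c²/ω_s² = 8/41
Coupling ω_s² = ω_r¹ ⇒ overall = 48/35 × 8/41 = 384/1435

384/1435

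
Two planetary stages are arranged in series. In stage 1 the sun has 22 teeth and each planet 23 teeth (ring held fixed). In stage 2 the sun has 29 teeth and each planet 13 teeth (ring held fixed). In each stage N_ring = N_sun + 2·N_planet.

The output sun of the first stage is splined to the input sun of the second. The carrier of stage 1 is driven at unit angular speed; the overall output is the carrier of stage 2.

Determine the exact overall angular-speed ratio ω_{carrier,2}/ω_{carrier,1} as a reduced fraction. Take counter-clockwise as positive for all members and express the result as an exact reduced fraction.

435/308

Stage 1: N_ring = 22 + 2·23 = 68
Stage 1: 22(ω_s−ω_c) = −68(ω_r−ω_c),  ω_r=0, ω_c=1
Stage 1: ω_s = 1 − (68/22)(0−1) = 45/11
  ⇒ ω_s¹/ω_c¹ = 45/11
Stage 2: N_ring = 29 + 2·13 = 55
Stage 2: 29(ω_s−ω_c) = −55(ω_r−ω_c),  ω_r=0, ω_s=1
Stage 2: 29(1−ω_c) = −55(0−ω_c)  ⇒  84ω_c = 29  ⇒  ω_c = 29/84
  ⇒ ω_c²/ω_s² = 29/84
Coupling ω_s² = ω_s¹ ⇒ overall = 45/11 × 29/84 = 435/308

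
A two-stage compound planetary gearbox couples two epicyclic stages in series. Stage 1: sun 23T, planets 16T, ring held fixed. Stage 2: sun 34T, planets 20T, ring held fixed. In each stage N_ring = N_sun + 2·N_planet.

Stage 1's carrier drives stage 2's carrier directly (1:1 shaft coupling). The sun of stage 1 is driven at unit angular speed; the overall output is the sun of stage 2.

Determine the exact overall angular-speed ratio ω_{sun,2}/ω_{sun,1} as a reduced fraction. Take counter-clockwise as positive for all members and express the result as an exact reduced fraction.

Stage 1: N_ring = 23 + 2·16 = 55
Stage 1: 23(ω_s−ω_c) = −55(ω_r−ω_c),  ω_r=0, ω_s=1
Stage 1: 23(1−ω_c) = −55(0−ω_c)  ⇒  78ω_c = 23  ⇒  ω_c = 23/78
  ⇒ ω_c¹/ω_s¹ = 23/78
Stage 2: N_ring = 34 + 2·20 = 74
Stage 2: 34(ω_s−ω_c) = −74(ω_r−ω_c),  ω_r=0, ω_c=1
Stage 2: ω_s = 1 − (74/34)(0−1) = 54/17
  ⇒ ω_s²/ω_c² = 54/17
Coupling ω_c² = ω_c¹ ⇒ overall = 23/78 × 54/17 = 207/221

207/221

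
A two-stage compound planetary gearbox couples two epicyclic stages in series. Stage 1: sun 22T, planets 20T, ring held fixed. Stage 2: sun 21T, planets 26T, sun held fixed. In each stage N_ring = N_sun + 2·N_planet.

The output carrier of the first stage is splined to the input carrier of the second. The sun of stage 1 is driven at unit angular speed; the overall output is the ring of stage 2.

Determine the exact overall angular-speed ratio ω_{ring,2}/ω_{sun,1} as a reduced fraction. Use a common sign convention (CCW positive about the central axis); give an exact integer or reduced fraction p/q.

Stage 1: N_ring = 22 + 2·20 = 62
Stage 1: 22(ω_s−ω_c) = −62(ω_r−ω_c),  ω_r=0, ω_s=1
Stage 1: 22(1−ω_c) = −62(0−ω_c)  ⇒  84ω_c = 22  ⇒  ω_c = 11/42
  ⇒ ω_c¹/ω_s¹ = 11/42
Stage 2: N_ring = 21 + 2·26 = 73
Stage 2: 21(ω_s−ω_c) = −73(ω_r−ω_c),  ω_s=0, ω_c=1
Stage 2: ω_r = 1 − (21/73)(0−1) = 94/73
  ⇒ ω_r²/ω_c² = 94/73
Coupling ω_c² = ω_c¹ ⇒ overall = 11/42 × 94/73 = 517/1533

517/1533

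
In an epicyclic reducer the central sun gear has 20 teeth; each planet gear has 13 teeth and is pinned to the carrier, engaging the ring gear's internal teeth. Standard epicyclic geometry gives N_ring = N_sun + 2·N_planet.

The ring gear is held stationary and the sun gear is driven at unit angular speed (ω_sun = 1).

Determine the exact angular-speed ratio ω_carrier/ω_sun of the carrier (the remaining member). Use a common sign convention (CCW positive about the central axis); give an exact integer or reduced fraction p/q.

10/33

N_ring = 20 + 2·13 = 46
20(ω_s−ω_c) = −46(ω_r−ω_c),  ω_r=0, ω_s=1
20(1−ω_c) = −46(0−ω_c)  ⇒  66ω_c = 20  ⇒  ω_c = 10/33
ω_c/ω_s = 10/33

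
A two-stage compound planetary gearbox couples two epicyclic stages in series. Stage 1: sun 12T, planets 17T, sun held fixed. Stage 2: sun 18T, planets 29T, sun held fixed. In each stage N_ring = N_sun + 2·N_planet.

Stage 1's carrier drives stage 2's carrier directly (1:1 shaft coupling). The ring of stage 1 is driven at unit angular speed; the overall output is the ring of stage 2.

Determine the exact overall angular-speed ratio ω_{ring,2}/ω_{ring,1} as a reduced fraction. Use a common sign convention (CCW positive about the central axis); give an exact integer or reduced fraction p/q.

1081/1102

Stage 1: N_ring = 12 + 2·17 = 46
Stage 1: 12(ω_s−ω_c) = −46(ω_r−ω_c),  ω_s=0, ω_r=1
Stage 1: 12(0−ω_c) = −46(1−ω_c)  ⇒  58ω_c = 46  ⇒  ω_c = 23/29
  ⇒ ω_c¹/ω_r¹ = 23/29
Stage 2: N_ring = 18 + 2·29 = 76
Stage 2: 18(ω_s−ω_c) = −76(ω_r−ω_c),  ω_s=0, ω_c=1
Stage 2: ω_r = 1 − (18/76)(0−1) = 47/38
  ⇒ ω_r²/ω_c² = 47/38
Coupling ω_c² = ω_c¹ ⇒ overall = 23/29 × 47/38 = 1081/1102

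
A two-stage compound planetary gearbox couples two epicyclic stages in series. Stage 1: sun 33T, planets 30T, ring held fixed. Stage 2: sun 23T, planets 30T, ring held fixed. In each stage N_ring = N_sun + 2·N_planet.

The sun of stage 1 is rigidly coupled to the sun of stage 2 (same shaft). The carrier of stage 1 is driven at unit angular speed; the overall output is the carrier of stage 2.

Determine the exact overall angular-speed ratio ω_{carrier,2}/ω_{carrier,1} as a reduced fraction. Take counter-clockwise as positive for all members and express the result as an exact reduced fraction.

Stage 1: N_ring = 33 + 2·30 = 93
Stage 1: 33(ω_s−ω_c) = −93(ω_r−ω_c),  ω_r=0, ω_c=1
Stage 1: ω_s = 1 − (93/33)(0−1) = 42/11
  ⇒ ω_s¹/ω_c¹ = 42/11
Stage 2: N_ring = 23 + 2·30 = 83
Stage 2: 23(ω_s−ω_c) = −83(ω_r−ω_c),  ω_r=0, ω_s=1
Stage 2: 23(1−ω_c) = −83(0−ω_c)  ⇒  106ω_c = 23  ⇒  ω_c = 23/106
  ⇒ ω_c²/ω_s² = 23/106
Coupling ω_s² = ω_s¹ ⇒ overall = 42/11 × 23/106 = 483/583

483/583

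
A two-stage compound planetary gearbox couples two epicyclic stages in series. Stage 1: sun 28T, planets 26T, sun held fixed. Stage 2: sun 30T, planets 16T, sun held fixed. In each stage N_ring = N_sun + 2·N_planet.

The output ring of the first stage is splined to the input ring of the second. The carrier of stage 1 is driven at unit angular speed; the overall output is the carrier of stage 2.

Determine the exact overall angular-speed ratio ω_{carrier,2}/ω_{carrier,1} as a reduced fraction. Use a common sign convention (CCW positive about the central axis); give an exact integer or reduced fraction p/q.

Stage 1: N_ring = 28 + 2·26 = 80
Stage 1: 28(ω_s−ω_c) = −80(ω_r−ω_c),  ω_s=0, ω_c=1
Stage 1: ω_r = 1 − (28/80)(0−1) = 27/20
  ⇒ ω_r¹/ω_c¹ = 27/20
Stage 2: N_ring = 30 + 2·16 = 62
Stage 2: 30(ω_s−ω_c) = −62(ω_r−ω_c),  ω_s=0, ω_r=1
Stage 2: 30(0−ω_c) = −62(1−ω_c)  ⇒  92ω_c = 62  ⇒  ω_c = 31/46
  ⇒ ω_c²/ω_r² = 31/46
Coupling ω_r² = ω_r¹ ⇒ overall = 27/20 × 31/46 = 837/920

837/920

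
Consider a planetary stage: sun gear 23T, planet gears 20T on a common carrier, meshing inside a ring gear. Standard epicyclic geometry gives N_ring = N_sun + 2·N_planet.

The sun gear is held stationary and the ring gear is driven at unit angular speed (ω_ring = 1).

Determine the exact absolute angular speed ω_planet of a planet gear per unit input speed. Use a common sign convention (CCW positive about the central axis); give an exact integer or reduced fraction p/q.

N_ring = 23 + 2·20 = 63
23(ω_s−ω_c) = −63(ω_r−ω_c),  ω_s=0, ω_r=1
23(0−ω_c) = −63(1−ω_c)  ⇒  86ω_c = 63  ⇒  ω_c = 63/86
sun–planet: 23·(0−63/86) = −20·(ω_p−ω_c)  ⇒  ω_p−ω_c = −(23/20)·(-63/86) = 1449/1720
ω_p = 63/86 + 1449/1720 = 63/40

63/40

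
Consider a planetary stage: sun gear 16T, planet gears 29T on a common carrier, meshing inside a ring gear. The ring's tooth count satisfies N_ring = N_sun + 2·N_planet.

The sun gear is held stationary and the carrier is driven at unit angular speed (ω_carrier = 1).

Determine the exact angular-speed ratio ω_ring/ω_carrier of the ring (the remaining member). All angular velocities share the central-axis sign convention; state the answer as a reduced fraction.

N_ring = 16 + 2·29 = 74
16(ω_s−ω_c) = −74(ω_r−ω_c),  ω_s=0, ω_c=1
ω_r = 1 − (16/74)(0−1) = 45/37
ω_r/ω_c = 45/37

45/37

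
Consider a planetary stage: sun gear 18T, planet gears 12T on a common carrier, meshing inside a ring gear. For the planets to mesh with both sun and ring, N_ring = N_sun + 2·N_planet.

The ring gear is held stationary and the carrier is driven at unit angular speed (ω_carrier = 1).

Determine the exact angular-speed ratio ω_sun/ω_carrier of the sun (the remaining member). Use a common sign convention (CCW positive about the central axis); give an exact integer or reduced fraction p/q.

10/3

N_ring = 18 + 2·12 = 42
18(ω_s−ω_c) = −42(ω_r−ω_c),  ω_r=0, ω_c=1
ω_s = 1 − (42/18)(0−1) = 10/3
ω_s/ω_c = 10/3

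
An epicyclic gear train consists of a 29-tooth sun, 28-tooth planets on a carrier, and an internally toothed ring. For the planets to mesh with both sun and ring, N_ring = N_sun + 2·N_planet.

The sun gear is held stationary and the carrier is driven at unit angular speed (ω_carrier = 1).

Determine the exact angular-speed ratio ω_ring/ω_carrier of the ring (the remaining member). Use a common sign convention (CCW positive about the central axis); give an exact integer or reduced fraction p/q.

N_ring = 29 + 2·28 = 85
29(ω_s−ω_c) = −85(ω_r−ω_c),  ω_s=0, ω_c=1
ω_r = 1 − (29/85)(0−1) = 114/85
ω_r/ω_c = 114/85

114/85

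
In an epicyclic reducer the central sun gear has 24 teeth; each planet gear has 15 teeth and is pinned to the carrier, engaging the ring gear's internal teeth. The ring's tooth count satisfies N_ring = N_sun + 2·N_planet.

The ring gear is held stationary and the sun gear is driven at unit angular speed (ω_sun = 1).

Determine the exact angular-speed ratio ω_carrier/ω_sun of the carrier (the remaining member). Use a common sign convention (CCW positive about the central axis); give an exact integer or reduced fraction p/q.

N_ring = 24 + 2·15 = 54
24(ω_s−ω_c) = −54(ω_r−ω_c),  ω_r=0, ω_s=1
24(1−ω_c) = −54(0−ω_c)  ⇒  78ω_c = 24  ⇒  ω_c = 4/13
ω_c/ω_s = 4/13

4/13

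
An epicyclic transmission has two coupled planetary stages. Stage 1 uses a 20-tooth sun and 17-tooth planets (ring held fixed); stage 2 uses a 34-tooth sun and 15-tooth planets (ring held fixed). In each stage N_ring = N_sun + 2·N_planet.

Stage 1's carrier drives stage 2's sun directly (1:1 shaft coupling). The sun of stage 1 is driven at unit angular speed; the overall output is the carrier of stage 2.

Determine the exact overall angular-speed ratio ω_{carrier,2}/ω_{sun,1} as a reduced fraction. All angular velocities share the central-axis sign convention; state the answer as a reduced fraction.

Stage 1: N_ring = 20 + 2·17 = 54
Stage 1: 20(ω_s−ω_c) = −54(ω_r−ω_c),  ω_r=0, ω_s=1
Stage 1: 20(1−ω_c) = −54(0−ω_c)  ⇒  74ω_c = 20  ⇒  ω_c = 10/37
  ⇒ ω_c¹/ω_s¹ = 10/37
Stage 2: N_ring = 34 + 2·15 = 64
Stage 2: 34(ω_s−ω_c) = −64(ω_r−ω_c),  ω_r=0, ω_s=1
Stage 2: 34(1−ω_c) = −64(0−ω_c)  ⇒  98ω_c = 34  ⇒  ω_c = 17/49
  ⇒ ω_c²/ω_s² = 17/49
Coupling ω_s² = ω_c¹ ⇒ overall = 10/37 × 17/49 = 170/1813

170/1813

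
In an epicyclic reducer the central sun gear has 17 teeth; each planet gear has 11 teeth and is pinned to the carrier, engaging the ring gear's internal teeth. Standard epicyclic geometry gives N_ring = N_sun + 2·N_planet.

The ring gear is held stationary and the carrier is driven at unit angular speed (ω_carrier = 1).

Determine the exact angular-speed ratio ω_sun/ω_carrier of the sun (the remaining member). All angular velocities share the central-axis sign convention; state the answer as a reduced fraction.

56/17

N_ring = 17 + 2·11 = 39
17(ω_s−ω_c) = −39(ω_r−ω_c),  ω_r=0, ω_c=1
ω_s = 1 − (39/17)(0−1) = 56/17
ω_s/ω_c = 56/17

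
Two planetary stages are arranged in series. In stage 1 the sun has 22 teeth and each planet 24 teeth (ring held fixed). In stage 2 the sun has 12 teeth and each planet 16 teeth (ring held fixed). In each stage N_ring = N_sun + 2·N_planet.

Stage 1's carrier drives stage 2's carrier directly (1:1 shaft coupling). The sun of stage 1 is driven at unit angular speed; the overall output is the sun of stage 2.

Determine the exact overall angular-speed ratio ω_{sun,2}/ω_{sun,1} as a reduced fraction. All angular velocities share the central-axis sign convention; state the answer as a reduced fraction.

77/69

Stage 1: N_ring = 22 + 2·24 = 70
Stage 1: 22(ω_s−ω_c) = −70(ω_r−ω_c),  ω_r=0, ω_s=1
Stage 1: 22(1−ω_c) = −70(0−ω_c)  ⇒  92ω_c = 22  ⇒  ω_c = 11/46
  ⇒ ω_c¹/ω_s¹ = 11/46
Stage 2: N_ring = 12 + 2·16 = 44
Stage 2: 12(ω_s−ω_c) = −44(ω_r−ω_c),  ω_r=0, ω_c=1
Stage 2: ω_s = 1 − (44/12)(0−1) = 14/3
  ⇒ ω_s²/ω_c² = 14/3
Coupling ω_c² = ω_c¹ ⇒ overall = 11/46 × 14/3 = 77/69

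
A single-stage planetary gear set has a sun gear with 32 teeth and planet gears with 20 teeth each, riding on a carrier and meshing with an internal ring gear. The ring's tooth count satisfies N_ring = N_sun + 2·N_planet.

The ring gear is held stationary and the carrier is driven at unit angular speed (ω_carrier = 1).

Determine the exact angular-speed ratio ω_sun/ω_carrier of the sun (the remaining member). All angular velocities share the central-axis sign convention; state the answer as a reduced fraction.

N_ring = 32 + 2·20 = 72
32(ω_s−ω_c) = −72(ω_r−ω_c),  ω_r=0, ω_c=1
ω_s = 1 − (72/32)(0−1) = 13/4
ω_s/ω_c = 13/4

13/4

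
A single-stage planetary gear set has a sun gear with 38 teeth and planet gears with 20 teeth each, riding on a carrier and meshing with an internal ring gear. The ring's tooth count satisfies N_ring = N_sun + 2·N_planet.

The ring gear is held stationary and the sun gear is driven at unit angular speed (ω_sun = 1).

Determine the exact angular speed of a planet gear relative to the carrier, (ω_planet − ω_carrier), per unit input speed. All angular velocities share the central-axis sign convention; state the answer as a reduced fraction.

-741/580

N_ring = 38 + 2·20 = 78
38(ω_s−ω_c) = −78(ω_r−ω_c),  ω_r=0, ω_s=1
38(1−ω_c) = −78(0−ω_c)  ⇒  116ω_c = 38  ⇒  ω_c = 19/58
sun–planet: 38·(1−19/58) = −20·(ω_p−ω_c)  ⇒  ω_p−ω_c = −(38/20)·(39/58) = -741/580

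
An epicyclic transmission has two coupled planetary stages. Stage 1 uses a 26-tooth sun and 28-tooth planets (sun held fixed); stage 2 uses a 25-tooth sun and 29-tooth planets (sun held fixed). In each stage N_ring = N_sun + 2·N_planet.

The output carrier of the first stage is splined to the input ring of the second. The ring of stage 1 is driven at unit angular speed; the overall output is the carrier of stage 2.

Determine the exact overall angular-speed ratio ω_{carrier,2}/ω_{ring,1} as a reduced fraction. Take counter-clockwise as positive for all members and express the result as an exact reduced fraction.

Stage 1: N_ring = 26 + 2·28 = 82
Stage 1: 26(ω_s−ω_c) = −82(ω_r−ω_c),  ω_s=0, ω_r=1
Stage 1: 26(0−ω_c) = −82(1−ω_c)  ⇒  108ω_c = 82  ⇒  ω_c = 41/54
  ⇒ ω_c¹/ω_r¹ = 41/54
Stage 2: N_ring = 25 + 2·29 = 83
Stage 2: 25(ω_s−ω_c) = −83(ω_r−ω_c),  ω_s=0, ω_r=1
Stage 2: 25(0−ω_c) = −83(1−ω_c)  ⇒  108ω_c = 83  ⇒  ω_c = 83/108
  ⇒ ω_c²/ω_r² = 83/108
Coupling ω_r² = ω_c¹ ⇒ overall = 41/54 × 83/108 = 3403/5832

3403/5832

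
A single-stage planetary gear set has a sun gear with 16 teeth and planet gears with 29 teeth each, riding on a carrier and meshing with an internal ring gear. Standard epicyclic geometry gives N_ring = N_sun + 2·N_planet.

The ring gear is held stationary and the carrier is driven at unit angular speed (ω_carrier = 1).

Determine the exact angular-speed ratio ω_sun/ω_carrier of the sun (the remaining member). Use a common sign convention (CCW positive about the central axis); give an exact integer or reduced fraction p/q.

45/8

N_ring = 16 + 2·29 = 74
16(ω_s−ω_c) = −74(ω_r−ω_c),  ω_r=0, ω_c=1
ω_s = 1 − (74/16)(0−1) = 45/8
ω_s/ω_c = 45/8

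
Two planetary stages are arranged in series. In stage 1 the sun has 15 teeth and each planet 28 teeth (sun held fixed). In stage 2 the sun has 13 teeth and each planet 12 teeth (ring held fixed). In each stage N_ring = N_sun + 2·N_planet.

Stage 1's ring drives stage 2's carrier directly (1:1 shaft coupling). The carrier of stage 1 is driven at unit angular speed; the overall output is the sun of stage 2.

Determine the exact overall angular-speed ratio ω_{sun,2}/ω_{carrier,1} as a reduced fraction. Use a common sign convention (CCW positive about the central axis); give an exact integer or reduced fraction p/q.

Stage 1: N_ring = 15 + 2·28 = 71
Stage 1: 15(ω_s−ω_c) = −71(ω_r−ω_c),  ω_s=0, ω_c=1
Stage 1: ω_r = 1 − (15/71)(0−1) = 86/71
  ⇒ ω_r¹/ω_c¹ = 86/71
Stage 2: N_ring = 13 + 2·12 = 37
Stage 2: 13(ω_s−ω_c) = −37(ω_r−ω_c),  ω_r=0, ω_c=1
Stage 2: ω_s = 1 − (37/13)(0−1) = 50/13
  ⇒ ω_s²/ω_c² = 50/13
Coupling ω_c² = ω_r¹ ⇒ overall = 86/71 × 50/13 = 4300/923

4300/923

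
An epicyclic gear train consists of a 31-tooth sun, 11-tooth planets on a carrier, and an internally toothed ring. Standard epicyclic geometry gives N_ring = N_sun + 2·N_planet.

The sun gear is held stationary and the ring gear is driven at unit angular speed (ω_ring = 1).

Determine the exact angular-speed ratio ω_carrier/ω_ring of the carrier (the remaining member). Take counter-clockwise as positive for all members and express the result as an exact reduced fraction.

53/84

N_ring = 31 + 2·11 = 53
31(ω_s−ω_c) = −53(ω_r−ω_c),  ω_s=0, ω_r=1
31(0−ω_c) = −53(1−ω_c)  ⇒  84ω_c = 53  ⇒  ω_c = 53/84
ω_c/ω_r = 53/84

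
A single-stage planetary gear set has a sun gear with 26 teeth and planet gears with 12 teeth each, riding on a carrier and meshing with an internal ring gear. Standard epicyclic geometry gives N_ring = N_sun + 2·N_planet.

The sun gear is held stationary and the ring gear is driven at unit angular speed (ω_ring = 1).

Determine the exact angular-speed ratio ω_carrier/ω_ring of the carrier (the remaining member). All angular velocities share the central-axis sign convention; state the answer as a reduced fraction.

25/38

N_ring = 26 + 2·12 = 50
26(ω_s−ω_c) = −50(ω_r−ω_c),  ω_s=0, ω_r=1
26(0−ω_c) = −50(1−ω_c)  ⇒  76ω_c = 50  ⇒  ω_c = 25/38
ω_c/ω_r = 25/38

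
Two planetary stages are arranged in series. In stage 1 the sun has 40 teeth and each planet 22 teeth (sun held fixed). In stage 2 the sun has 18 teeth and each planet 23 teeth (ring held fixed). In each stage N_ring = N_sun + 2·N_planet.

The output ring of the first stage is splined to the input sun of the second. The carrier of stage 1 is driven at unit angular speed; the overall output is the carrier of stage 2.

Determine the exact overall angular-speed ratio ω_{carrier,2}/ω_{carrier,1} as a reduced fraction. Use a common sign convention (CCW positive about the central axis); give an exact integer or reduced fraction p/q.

93/287

Stage 1: N_ring = 40 + 2·22 = 84
Stage 1: 40(ω_s−ω_c) = −84(ω_r−ω_c),  ω_s=0, ω_c=1
Stage 1: ω_r = 1 − (40/84)(0−1) = 31/21
  ⇒ ω_r¹/ω_c¹ = 31/21
Stage 2: N_ring = 18 + 2·23 = 64
Stage 2: 18(ω_s−ω_c) = −64(ω_r−ω_c),  ω_r=0, ω_s=1
Stage 2: 18(1−ω_c) = −64(0−ω_c)  ⇒  82ω_c = 18  ⇒  ω_c = 9/41
  ⇒ ω_c²/ω_s² = 9/41
Coupling ω_s² = ω_r¹ ⇒ overall = 31/21 × 9/41 = 93/287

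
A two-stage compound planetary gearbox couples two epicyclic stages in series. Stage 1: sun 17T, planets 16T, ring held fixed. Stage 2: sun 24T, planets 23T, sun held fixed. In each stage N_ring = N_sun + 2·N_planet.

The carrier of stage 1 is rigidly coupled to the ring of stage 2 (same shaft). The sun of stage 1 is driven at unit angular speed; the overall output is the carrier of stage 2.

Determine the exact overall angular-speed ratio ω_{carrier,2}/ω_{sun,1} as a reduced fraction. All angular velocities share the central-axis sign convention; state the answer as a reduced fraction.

595/3102

Stage 1: N_ring = 17 + 2·16 = 49
Stage 1: 17(ω_s−ω_c) = −49(ω_r−ω_c),  ω_r=0, ω_s=1
Stage 1: 17(1−ω_c) = −49(0−ω_c)  ⇒  66ω_c = 17  ⇒  ω_c = 17/66
  ⇒ ω_c¹/ω_s¹ = 17/66
Stage 2: N_ring = 24 + 2·23 = 70
Stage 2: 24(ω_s−ω_c) = −70(ω_r−ω_c),  ω_s=0, ω_r=1
Stage 2: 24(0−ω_c) = −70(1−ω_c)  ⇒  94ω_c = 70  ⇒  ω_c = 35/47
  ⇒ ω_c²/ω_r² = 35/47
Coupling ω_r² = ω_c¹ ⇒ overall = 17/66 × 35/47 = 595/3102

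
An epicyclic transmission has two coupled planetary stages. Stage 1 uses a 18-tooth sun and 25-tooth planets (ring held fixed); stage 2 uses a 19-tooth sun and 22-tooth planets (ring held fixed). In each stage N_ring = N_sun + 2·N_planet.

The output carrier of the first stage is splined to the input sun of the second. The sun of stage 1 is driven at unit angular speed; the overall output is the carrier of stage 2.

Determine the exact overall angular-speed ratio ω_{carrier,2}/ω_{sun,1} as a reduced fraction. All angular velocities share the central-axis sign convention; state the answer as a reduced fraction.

Stage 1: N_ring = 18 + 2·25 = 68
Stage 1: 18(ω_s−ω_c) = −68(ω_r−ω_c),  ω_r=0, ω_s=1
Stage 1: 18(1−ω_c) = −68(0−ω_c)  ⇒  86ω_c = 18  ⇒  ω_c = 9/43
  ⇒ ω_c¹/ω_s¹ = 9/43
Stage 2: N_ring = 19 + 2·22 = 63
Stage 2: 19(ω_s−ω_c) = −63(ω_r−ω_c),  ω_r=0, ω_s=1
Stage 2: 19(1−ω_c) = −63(0−ω_c)  ⇒  82ω_c = 19  ⇒  ω_c = 19/82
  ⇒ ω_c²/ω_s² = 19/82
Coupling ω_s² = ω_c¹ ⇒ overall = 9/43 × 19/82 = 171/3526

171/3526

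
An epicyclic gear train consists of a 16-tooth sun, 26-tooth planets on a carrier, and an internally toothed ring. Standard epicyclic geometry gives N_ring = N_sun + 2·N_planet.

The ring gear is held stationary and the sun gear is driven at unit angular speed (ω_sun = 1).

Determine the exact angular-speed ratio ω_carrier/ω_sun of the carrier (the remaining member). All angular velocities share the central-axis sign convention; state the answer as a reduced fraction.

N_ring = 16 + 2·26 = 68
16(ω_s−ω_c) = −68(ω_r−ω_c),  ω_r=0, ω_s=1
16(1−ω_c) = −68(0−ω_c)  ⇒  84ω_c = 16  ⇒  ω_c = 4/21
ω_c/ω_s = 4/21

4/21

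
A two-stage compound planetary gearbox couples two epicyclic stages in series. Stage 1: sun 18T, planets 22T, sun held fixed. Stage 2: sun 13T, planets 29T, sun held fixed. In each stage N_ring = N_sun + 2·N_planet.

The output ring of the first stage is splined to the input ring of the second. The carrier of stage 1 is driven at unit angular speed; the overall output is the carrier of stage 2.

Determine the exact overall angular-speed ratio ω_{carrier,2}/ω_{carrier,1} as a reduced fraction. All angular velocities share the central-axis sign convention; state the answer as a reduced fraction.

710/651

Stage 1: N_ring = 18 + 2·22 = 62
Stage 1: 18(ω_s−ω_c) = −62(ω_r−ω_c),  ω_s=0, ω_c=1
Stage 1: ω_r = 1 − (18/62)(0−1) = 40/31
  ⇒ ω_r¹/ω_c¹ = 40/31
Stage 2: N_ring = 13 + 2·29 = 71
Stage 2: 13(ω_s−ω_c) = −71(ω_r−ω_c),  ω_s=0, ω_r=1
Stage 2: 13(0−ω_c) = −71(1−ω_c)  ⇒  84ω_c = 71  ⇒  ω_c = 71/84
  ⇒ ω_c²/ω_r² = 71/84
Coupling ω_r² = ω_r¹ ⇒ overall = 40/31 × 71/84 = 710/651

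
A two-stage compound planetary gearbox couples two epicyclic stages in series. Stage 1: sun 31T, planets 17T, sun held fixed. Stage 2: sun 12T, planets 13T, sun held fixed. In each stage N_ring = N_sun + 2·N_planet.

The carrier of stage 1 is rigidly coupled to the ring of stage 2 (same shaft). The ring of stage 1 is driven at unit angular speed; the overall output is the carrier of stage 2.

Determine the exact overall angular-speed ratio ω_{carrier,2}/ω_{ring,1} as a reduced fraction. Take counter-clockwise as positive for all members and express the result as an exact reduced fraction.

247/480

Stage 1: N_ring = 31 + 2·17 = 65
Stage 1: 31(ω_s−ω_c) = −65(ω_r−ω_c),  ω_s=0, ω_r=1
Stage 1: 31(0−ω_c) = −65(1−ω_c)  ⇒  96ω_c = 65  ⇒  ω_c = 65/96
  ⇒ ω_c¹/ω_r¹ = 65/96
Stage 2: N_ring = 12 + 2·13 = 38
Stage 2: 12(ω_s−ω_c) = −38(ω_r−ω_c),  ω_s=0, ω_r=1
Stage 2: 12(0−ω_c) = −38(1−ω_c)  ⇒  50ω_c = 38  ⇒  ω_c = 19/25
  ⇒ ω_c²/ω_r² = 19/25
Coupling ω_r² = ω_c¹ ⇒ overall = 65/96 × 19/25 = 247/480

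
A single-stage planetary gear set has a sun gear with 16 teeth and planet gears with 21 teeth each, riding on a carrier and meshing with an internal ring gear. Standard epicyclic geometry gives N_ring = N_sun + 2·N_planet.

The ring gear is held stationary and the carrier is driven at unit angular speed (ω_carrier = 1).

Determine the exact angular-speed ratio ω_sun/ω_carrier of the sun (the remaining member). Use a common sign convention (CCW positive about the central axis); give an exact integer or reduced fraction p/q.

N_ring = 16 + 2·21 = 58
16(ω_s−ω_c) = −58(ω_r−ω_c),  ω_r=0, ω_c=1
ω_s = 1 − (58/16)(0−1) = 37/8
ω_s/ω_c = 37/8

37/8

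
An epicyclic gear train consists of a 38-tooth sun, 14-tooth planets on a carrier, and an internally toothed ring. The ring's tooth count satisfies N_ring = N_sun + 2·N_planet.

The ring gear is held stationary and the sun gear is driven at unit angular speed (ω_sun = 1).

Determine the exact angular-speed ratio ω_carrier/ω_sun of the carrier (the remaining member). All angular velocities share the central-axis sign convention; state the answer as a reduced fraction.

N_ring = 38 + 2·14 = 66
38(ω_s−ω_c) = −66(ω_r−ω_c),  ω_r=0, ω_s=1
38(1−ω_c) = −66(0−ω_c)  ⇒  104ω_c = 38  ⇒  ω_c = 19/52
ω_c/ω_s = 19/52

19/52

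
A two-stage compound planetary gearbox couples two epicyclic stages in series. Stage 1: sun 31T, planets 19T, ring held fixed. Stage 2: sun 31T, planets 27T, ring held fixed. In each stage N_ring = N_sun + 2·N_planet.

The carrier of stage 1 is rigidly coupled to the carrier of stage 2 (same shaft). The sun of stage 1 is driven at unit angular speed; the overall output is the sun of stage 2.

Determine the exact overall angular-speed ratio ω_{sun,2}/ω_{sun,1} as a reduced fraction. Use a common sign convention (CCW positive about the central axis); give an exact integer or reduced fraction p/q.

Stage 1: N_ring = 31 + 2·19 = 69
Stage 1: 31(ω_s−ω_c) = −69(ω_r−ω_c),  ω_r=0, ω_s=1
Stage 1: 31(1−ω_c) = −69(0−ω_c)  ⇒  100ω_c = 31  ⇒  ω_c = 31/100
  ⇒ ω_c¹/ω_s¹ = 31/100
Stage 2: N_ring = 31 + 2·27 = 85
Stage 2: 31(ω_s−ω_c) = −85(ω_r−ω_c),  ω_r=0, ω_c=1
Stage 2: ω_s = 1 − (85/31)(0−1) = 116/31
  ⇒ ω_s²/ω_c² = 116/31
Coupling ω_c² = ω_c¹ ⇒ overall = 31/100 × 116/31 = 29/25

29/25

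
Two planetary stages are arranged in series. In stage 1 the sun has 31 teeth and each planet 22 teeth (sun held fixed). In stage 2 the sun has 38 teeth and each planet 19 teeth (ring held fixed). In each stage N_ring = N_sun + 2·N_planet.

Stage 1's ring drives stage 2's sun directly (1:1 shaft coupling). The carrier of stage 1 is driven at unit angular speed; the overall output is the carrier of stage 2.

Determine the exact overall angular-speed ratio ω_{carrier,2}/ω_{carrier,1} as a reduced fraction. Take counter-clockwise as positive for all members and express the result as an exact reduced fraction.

106/225

Stage 1: N_ring = 31 + 2·22 = 75
Stage 1: 31(ω_s−ω_c) = −75(ω_r−ω_c),  ω_s=0, ω_c=1
Stage 1: ω_r = 1 − (31/75)(0−1) = 106/75
  ⇒ ω_r¹/ω_c¹ = 106/75
Stage 2: N_ring = 38 + 2·19 = 76
Stage 2: 38(ω_s−ω_c) = −76(ω_r−ω_c),  ω_r=0, ω_s=1
Stage 2: 38(1−ω_c) = −76(0−ω_c)  ⇒  114ω_c = 38  ⇒  ω_c = 1/3
  ⇒ ω_c²/ω_s² = 1/3
Coupling ω_s² = ω_r¹ ⇒ overall = 106/75 × 1/3 = 106/225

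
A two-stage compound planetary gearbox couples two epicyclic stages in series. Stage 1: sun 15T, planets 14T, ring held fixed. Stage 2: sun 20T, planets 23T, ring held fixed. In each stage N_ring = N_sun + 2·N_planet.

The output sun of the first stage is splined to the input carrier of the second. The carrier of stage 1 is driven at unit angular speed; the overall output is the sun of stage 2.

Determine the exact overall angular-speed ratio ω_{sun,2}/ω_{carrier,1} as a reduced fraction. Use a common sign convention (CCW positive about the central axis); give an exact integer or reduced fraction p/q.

1247/75

Stage 1: N_ring = 15 + 2·14 = 43
Stage 1: 15(ω_s−ω_c) = −43(ω_r−ω_c),  ω_r=0, ω_c=1
Stage 1: ω_s = 1 − (43/15)(0−1) = 58/15
  ⇒ ω_s¹/ω_c¹ = 58/15
Stage 2: N_ring = 20 + 2·23 = 66
Stage 2: 20(ω_s−ω_c) = −66(ω_r−ω_c),  ω_r=0, ω_c=1
Stage 2: ω_s = 1 − (66/20)(0−1) = 43/10
  ⇒ ω_s²/ω_c² = 43/10
Coupling ω_c² = ω_s¹ ⇒ overall = 58/15 × 43/10 = 1247/75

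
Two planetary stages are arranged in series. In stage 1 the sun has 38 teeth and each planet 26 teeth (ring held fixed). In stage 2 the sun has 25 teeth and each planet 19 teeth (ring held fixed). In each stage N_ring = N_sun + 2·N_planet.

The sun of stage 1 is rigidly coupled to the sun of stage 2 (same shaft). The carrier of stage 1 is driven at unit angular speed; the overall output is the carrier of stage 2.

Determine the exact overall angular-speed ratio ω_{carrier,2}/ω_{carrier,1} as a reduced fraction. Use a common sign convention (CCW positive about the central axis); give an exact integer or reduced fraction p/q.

200/209

Stage 1: N_ring = 38 + 2·26 = 90
Stage 1: 38(ω_s−ω_c) = −90(ω_r−ω_c),  ω_r=0, ω_c=1
Stage 1: ω_s = 1 − (90/38)(0−1) = 64/19
  ⇒ ω_s¹/ω_c¹ = 64/19
Stage 2: N_ring = 25 + 2·19 = 63
Stage 2: 25(ω_s−ω_c) = −63(ω_r−ω_c),  ω_r=0, ω_s=1
Stage 2: 25(1−ω_c) = −63(0−ω_c)  ⇒  88ω_c = 25  ⇒  ω_c = 25/88
  ⇒ ω_c²/ω_s² = 25/88
Coupling ω_s² = ω_s¹ ⇒ overall = 64/19 × 25/88 = 200/209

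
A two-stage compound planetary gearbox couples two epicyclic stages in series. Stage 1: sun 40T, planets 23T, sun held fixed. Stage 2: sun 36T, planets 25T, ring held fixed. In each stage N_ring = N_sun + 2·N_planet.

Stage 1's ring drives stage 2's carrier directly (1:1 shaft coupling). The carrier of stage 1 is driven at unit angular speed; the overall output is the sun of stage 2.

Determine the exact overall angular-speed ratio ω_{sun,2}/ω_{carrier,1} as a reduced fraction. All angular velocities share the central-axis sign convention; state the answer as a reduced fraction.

Stage 1: N_ring = 40 + 2·23 = 86
Stage 1: 40(ω_s−ω_c) = −86(ω_r−ω_c),  ω_s=0, ω_c=1
Stage 1: ω_r = 1 − (40/86)(0−1) = 63/43
  ⇒ ω_r¹/ω_c¹ = 63/43
Stage 2: N_ring = 36 + 2·25 = 86
Stage 2: 36(ω_s−ω_c) = −86(ω_r−ω_c),  ω_r=0, ω_c=1
Stage 2: ω_s = 1 − (86/36)(0−1) = 61/18
  ⇒ ω_s²/ω_c² = 61/18
Coupling ω_c² = ω_r¹ ⇒ overall = 63/43 × 61/18 = 427/86

427/86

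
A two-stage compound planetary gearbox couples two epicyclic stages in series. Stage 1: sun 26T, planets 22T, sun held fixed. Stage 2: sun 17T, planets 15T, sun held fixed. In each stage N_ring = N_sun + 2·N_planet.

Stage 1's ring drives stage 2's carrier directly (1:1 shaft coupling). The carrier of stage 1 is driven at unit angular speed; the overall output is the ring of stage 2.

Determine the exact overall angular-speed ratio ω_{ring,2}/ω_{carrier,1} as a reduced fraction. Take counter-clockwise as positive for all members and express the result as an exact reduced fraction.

Stage 1: N_ring = 26 + 2·22 = 70
Stage 1: 26(ω_s−ω_c) = −70(ω_r−ω_c),  ω_s=0, ω_c=1
Stage 1: ω_r = 1 − (26/70)(0−1) = 48/35
  ⇒ ω_r¹/ω_c¹ = 48/35
Stage 2: N_ring = 17 + 2·15 = 47
Stage 2: 17(ω_s−ω_c) = −47(ω_r−ω_c),  ω_s=0, ω_c=1
Stage 2: ω_r = 1 − (17/47)(0−1) = 64/47
  ⇒ ω_r²/ω_c² = 64/47
Coupling ω_c² = ω_r¹ ⇒ overall = 48/35 × 64/47 = 3072/1645

3072/1645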